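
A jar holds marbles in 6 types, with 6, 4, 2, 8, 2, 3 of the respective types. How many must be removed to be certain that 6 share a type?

In the worst case you take as many as possible of each type without reaching 6: 5 + 4 + 2 + 5 + 2 + 3 = 21.
The next one must give 6 of some type, so 21 + 1 = 22.

22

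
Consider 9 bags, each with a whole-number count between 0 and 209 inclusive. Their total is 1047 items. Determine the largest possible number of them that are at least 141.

Suppose k of them are at least 141. Those contribute at least 141 each and the other 9 − k at least 0 each.
So the total is at least 141k + 0(9 − k) = 0 + 141k. This must be ≤ 1047, giving k ≤ 7.
k = 7 is achieved by 7 values at 141 and 2 at 0, total 987; add 60 to one value (staying below 141) to reach 1047.

7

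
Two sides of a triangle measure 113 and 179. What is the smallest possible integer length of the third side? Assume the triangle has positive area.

67

The third side must exceed |113 − 179| = 66.
The smallest integer above 66 is 67.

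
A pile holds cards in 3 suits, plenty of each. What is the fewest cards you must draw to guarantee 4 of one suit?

10

You could draw 3 of every suit without reaching 4 of any — 9 in all.
One more forces 4 of some suit, so 9 + 1 = 10.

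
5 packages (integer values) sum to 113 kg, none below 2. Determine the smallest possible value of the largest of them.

23

Some value must be at least ⌈113/5⌉ = 23, since 5 × 22 = 110 < 113.
Equality holds with 3 values of 23 and 2 values of 22.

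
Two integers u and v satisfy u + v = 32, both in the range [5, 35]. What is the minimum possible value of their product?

135

uv = u(32 − u) is concave in u, so over [5, 27] it is minimized at an endpoint.
The extreme feasible split is u = 5, v = 27, giving uv = 135.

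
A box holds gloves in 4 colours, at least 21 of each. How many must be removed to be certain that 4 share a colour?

You could draw 3 of every colour without reaching 4 of any — 12 in all.
One more forces 4 of some colour, so 12 + 1 = 13.

13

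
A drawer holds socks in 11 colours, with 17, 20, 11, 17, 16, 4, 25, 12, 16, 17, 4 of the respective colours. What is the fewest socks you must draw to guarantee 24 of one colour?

In the worst case you take as many as possible of each colour without reaching 24: 17 + 20 + 11 + 17 + 16 + 4 + 23 + 12 + 16 + 17 + 4 = 157.
The next one must give 24 of some colour, so 157 + 1 = 158.

158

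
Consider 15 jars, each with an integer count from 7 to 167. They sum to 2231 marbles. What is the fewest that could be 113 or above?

Suppose at most 15 − j of them reach 113; then j values are ≤ 112 and the rest ≤ 167.
The total is then ≤ 112·j + 167·(15 − j) = 2505 − 55j. For this to be ≥ 2231 we need j ≤ 4, so at least 15 − 4 = 11 must reach 113.
Exactly 11 works: 11 values at 167 and 4 at 112 total 2285; lower one of the high values by 54 (still ≥ 113) to hit 2231.

11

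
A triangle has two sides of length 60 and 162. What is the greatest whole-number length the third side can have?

221

The third side must be less than 60 + 162 = 222.
The largest integer below 222 is 221.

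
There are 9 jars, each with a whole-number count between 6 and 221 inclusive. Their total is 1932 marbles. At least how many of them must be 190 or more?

Each value short of 190 is at most 189, costing at least 221 − 189 = 32 against the maximum total of 1989.
We can afford to lose at most 1989 − 1932 = 57, so at most ⌊57/32⌋ = 1 fall short, and at least 8 are ≥ 190.
Exactly 8 works: 8 values at 221 and 1 at 189 total 1957; lower one of the high values by 25 (still ≥ 190) to hit 1932.

8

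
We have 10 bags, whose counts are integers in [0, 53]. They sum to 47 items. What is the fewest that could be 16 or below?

Each value above 16 is at least 17, contributing at least 17 − 0 = 17 above the floor 0.
The sum exceeds the floor total 0 by 47, so at most ⌊47/17⌋ = 2 exceed 16, and at least 8 are ≤ 16.
Exactly 8 works: 8 values at 0 and 2 at 17 total 34; raise one of the low values by 13 (still ≤ 16) to hit 47.

8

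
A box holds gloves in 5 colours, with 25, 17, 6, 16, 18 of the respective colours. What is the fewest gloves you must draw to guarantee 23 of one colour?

80

In the worst case you take as many as possible of each colour without reaching 23: 22 + 17 + 6 + 16 + 18 = 79.
The next one must give 23 of some colour, so 79 + 1 = 80.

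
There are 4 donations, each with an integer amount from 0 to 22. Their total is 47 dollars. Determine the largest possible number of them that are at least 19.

With k values at 19 or above and the rest at least 0, the sum is at least 0 + 19k.
Since the sum is 47, we need 19k ≤ 47, i.e. k ≤ 2.
k = 2 is achieved by 2 values at 19 and 2 at 0, total 38; add 9 to one value (staying below 19) to reach 47.

2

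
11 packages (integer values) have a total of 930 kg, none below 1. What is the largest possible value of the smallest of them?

The average is 930/11 < 85, so some value is ≤ 84.
Achievable: 5 of them at 84 and 6 at 85 total 930.

84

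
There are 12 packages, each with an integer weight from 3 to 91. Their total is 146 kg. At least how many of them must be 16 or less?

5

Let j be the number exceeding 16. Then the total is ≥ 17·j + 3·(12 − j) = 36 + 14j.
So 14j ≤ 110 and j ≤ 7; hence at least 12 − 7 = 5 are ≤ 16.
Exactly 5 works: 5 values at 3 and 7 at 17 total 134; raise one of the low values by 12 (still ≤ 16) to hit 146.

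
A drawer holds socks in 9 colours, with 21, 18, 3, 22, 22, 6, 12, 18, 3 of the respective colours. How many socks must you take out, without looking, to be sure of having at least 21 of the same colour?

121

In the worst case you take as many as possible of each colour without reaching 21: 20 + 18 + 3 + 20 + 20 + 6 + 12 + 18 + 3 = 120.
The next one must give 21 of some colour, so 120 + 1 = 121.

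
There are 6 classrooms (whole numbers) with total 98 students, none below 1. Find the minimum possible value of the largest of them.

The 6 values sum to 98, so their maximum is at least ⌈98/6⌉ = 17.
Taking 4 copies of 16 and 2 copies of 17 gives exactly 98, so 17 is attained.

17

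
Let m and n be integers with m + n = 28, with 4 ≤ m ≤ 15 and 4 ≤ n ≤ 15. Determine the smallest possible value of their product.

195

mn = m(28 − m) is concave in m, so over [13, 15] it is minimized at an endpoint.
At the endpoint m = 13, n = 28 − 13 = 15, so mn = 13 × 15 = 195.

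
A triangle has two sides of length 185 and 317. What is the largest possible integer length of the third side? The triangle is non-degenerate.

501

The third side must be less than 185 + 317 = 502.
The largest integer below 502 is 501.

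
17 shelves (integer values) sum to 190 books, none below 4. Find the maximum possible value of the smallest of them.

11

If every one of the 17 were at least 12, the total would be at least 17 × 12 = 204 > 190.
Taking 14 copies of 11 and 3 copies of 12 gives exactly 190, so 11 is attained.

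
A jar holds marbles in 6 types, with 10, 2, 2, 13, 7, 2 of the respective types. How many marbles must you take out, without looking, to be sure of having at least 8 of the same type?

28

In the worst case you take as many as possible of each type without reaching 8: 7 + 2 + 2 + 7 + 7 + 2 = 27.
The next one must give 8 of some type, so 27 + 1 = 28.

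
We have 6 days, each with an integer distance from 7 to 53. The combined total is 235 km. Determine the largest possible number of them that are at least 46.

4

Suppose k of them are at least 46. Those contribute at least 46 each and the other 6 − k at least 7 each.
So the total is at least 46k + 7(6 − k) = 42 + 39k. This must be ≤ 235, giving k ≤ 4.
k = 4 is achieved by 4 values at 46 and 2 at 7, total 198; add 37 to one value (staying below 46) to reach 235.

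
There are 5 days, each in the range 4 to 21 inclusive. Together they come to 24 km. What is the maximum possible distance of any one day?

8

Maximizing one value means minimizing the remaining 4.
The other 4 contribute at least 4 × 4 = 16, leaving at most 24 − 16 = 8.
Since 8 ≤ 21, this is achievable: one at 8 and 4 at 4.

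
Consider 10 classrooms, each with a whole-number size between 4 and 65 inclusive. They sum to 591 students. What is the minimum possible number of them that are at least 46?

8

Suppose at most 10 − j of them reach 46; then j values are ≤ 45 and the rest ≤ 65.
The total is then ≤ 45·j + 65·(10 − j) = 650 − 20j. For this to be ≥ 591 we need j ≤ 2, so at least 10 − 2 = 8 must reach 46.
Exactly 8 works: 8 values at 65 and 2 at 45 total 610; lower one of the high values by 19 (still ≥ 46) to hit 591.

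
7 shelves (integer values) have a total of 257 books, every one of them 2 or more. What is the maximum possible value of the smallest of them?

The 7 values sum to 257, so their minimum is at most ⌊257/7⌋ = 36.
Achievable: 2 of them at 36 and 5 at 37 total 257.

36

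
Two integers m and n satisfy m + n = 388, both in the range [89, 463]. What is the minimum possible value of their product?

For a fixed sum, mn is smallest when m and n are as far apart as possible.
At the endpoint m = 89, n = 388 − 89 = 299, so mn = 89 × 299 = 26611.

26611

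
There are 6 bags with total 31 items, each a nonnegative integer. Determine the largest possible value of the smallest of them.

The average is 31/6 < 6, so some value is ≤ 5.
Taking 5 copies of 5 and 1 copy of 6 gives exactly 31, so 5 is attained.

5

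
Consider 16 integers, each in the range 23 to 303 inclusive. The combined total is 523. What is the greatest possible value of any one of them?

Maximizing one value means minimizing the remaining 15.
The other 15 contribute at least 15 × 23 = 345, leaving at most 523 − 345 = 178.
Since 178 ≤ 303, this is achievable: one at 178 and 15 at 23.

178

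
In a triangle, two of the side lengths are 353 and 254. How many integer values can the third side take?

507

The triangle inequality gives |353 − 254| < c < 353 + 254, i.e. 99 < c < 607.
So c can be any integer from 100 to 606: 507 values.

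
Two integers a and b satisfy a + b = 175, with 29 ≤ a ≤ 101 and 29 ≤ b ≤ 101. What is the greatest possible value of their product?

ab = a(175 − a) is maximized when a is as near 175/2 as the bounds allow.
Taking a = 87 and b = 88 (both in [29, 101]) gives ab = 7656.

7656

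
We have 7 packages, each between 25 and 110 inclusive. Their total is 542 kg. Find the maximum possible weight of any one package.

110

Maximizing one value means minimizing the remaining 6.
The other 6 contribute at least 6 × 25 = 150, leaving at most 542 − 150 = 392.
But each package is capped at 110, so the maximum is 110.
Achievable: one at 110 and the other 6 totalling 432, which fits since 6 × 25 ≤ 432 ≤ 6 × 110.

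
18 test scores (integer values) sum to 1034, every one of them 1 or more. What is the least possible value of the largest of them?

Some value must be at least ⌈1034/18⌉ = 58, since 18 × 57 = 1026 < 1034.
Achievable: 8 of them at 58 and 10 at 57 total 1034.

58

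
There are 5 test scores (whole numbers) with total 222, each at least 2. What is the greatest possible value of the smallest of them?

The average is 222/5 < 45, so some value is ≤ 44.
Taking 3 copies of 44 and 2 copies of 45 gives exactly 222, so 44 is attained.

44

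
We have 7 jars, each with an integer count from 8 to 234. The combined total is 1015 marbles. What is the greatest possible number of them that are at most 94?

4

Each value at 94 or below falls at least 234 − 94 = 140 short of the ceiling 234.
The ceiling total is 7 × 234 = 1638, and we need 1015, so at most ⌊(1638 − 1015)/140⌋ = 4 can be that low.
k = 4 is achieved by 4 values at 94 and 3 at 234, total 1078; lower one of the 234's by 63 (still > 94) to reach 1015.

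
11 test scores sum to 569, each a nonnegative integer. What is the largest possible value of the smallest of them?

The 11 values sum to 569, so their minimum is at most ⌊569/11⌋ = 51.
Equality holds with 3 values of 51 and 8 values of 52.

51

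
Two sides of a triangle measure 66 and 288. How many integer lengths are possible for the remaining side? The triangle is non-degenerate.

131

The triangle inequality gives |66 − 288| < c < 66 + 288, i.e. 222 < c < 354.
So c can be any integer from 223 to 353: 131 values.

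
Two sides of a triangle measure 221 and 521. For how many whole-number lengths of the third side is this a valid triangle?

The triangle inequality gives |221 − 521| < c < 221 + 521, i.e. 300 < c < 742.
So c can be any integer from 301 to 741: 441 values.

441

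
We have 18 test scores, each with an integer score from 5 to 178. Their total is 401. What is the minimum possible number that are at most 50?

Let j be the number exceeding 50. Then the total is ≥ 51·j + 5·(18 − j) = 90 + 46j.
So 46j ≤ 311 and j ≤ 6; hence at least 18 − 6 = 12 are ≤ 50.
Exactly 12 works: 12 values at 5 and 6 at 51 total 366; raise one of the low values by 35 (still ≤ 50) to hit 401.

12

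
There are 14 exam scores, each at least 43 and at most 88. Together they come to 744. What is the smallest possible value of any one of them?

43

To make one score as small as possible, make the other 13 as large as possible.
The other 13 can take up 13 × 88 = 1144 ≥ 744 − 43, so one score can sit at its floor of 43.
Achievable: one at 43 and the other 13 totalling 701, which fits since 13 × 43 ≤ 701 ≤ 13 × 88.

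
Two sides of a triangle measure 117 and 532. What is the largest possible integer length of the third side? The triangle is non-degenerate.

The third side must be less than 117 + 532 = 649.
The largest integer below 649 is 648.

648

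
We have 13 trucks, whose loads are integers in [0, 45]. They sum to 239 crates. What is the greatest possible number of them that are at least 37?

6

With k values at 37 or above and the rest at least 0, the sum is at least 0 + 37k.
Since the sum is 239, we need 37k ≤ 239, i.e. k ≤ 6.
k = 6 is achieved by 6 values at 37 and 7 at 0, total 222; add 17 to one value (staying below 37) to reach 239.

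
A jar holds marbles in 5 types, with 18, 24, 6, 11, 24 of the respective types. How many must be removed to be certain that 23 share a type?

In the worst case you take as many as possible of each type without reaching 23: 18 + 22 + 6 + 11 + 22 = 79.
The next one must give 23 of some type, so 79 + 1 = 80.

80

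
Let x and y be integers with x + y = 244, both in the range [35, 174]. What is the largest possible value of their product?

14884

xy = x(244 − x) is maximized when x is as near 244/2 as the bounds allow.
Taking x = 122 and y = 122 (both in [35, 174]) gives xy = 14884.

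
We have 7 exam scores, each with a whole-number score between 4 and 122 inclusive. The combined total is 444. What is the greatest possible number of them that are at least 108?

4

If k of the values are ≥ 108, the total is ≥ 108k + 4(7 − k).
Setting 108k + 4(7 − k) ≤ 444 gives 104k ≤ 416, so k ≤ 4.
k = 4 is achieved by 4 values at 108 and 3 at 4, total 444.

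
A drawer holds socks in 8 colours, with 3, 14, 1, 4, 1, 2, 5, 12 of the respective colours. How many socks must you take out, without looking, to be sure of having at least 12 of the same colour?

39

In the worst case you take as many as possible of each colour without reaching 12: 3 + 11 + 1 + 4 + 1 + 2 + 5 + 11 = 38.
The next one must give 12 of some colour, so 38 + 1 = 39.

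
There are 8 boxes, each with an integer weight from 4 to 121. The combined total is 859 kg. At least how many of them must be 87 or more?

Each value short of 87 is at most 86, costing at least 121 − 86 = 35 against the maximum total of 968.
We can afford to lose at most 968 − 859 = 109, so at most ⌊109/35⌋ = 3 fall short, and at least 5 are ≥ 87.
Exactly 5 works: 5 values at 121 and 3 at 86 total 863; lower one of the high values by 4 (still ≥ 87) to hit 859.

5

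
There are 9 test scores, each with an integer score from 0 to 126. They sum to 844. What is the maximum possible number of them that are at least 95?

8

Suppose k of them are at least 95. Those contribute at least 95 each and the other 9 − k at least 0 each.
So the total is at least 95k + 0(9 − k) = 0 + 95k. This must be ≤ 844, giving k ≤ 8.
k = 8 is achieved by 8 values at 95 and 1 at 0, total 760; add 84 to one value (staying below 95) to reach 844.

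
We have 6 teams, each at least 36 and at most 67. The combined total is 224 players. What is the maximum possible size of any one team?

44

To make one team as large as possible, make the other 5 as small as possible.
The other 5 contribute at least 5 × 36 = 180, leaving at most 224 − 180 = 44.
Since 44 ≤ 67, this is achievable: one at 44 and 5 at 36.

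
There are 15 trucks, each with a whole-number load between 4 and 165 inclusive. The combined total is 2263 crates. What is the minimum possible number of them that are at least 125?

10

Suppose at most 15 − j of them reach 125; then j values are ≤ 124 and the rest ≤ 165.
The total is then ≤ 124·j + 165·(15 − j) = 2475 − 41j. For this to be ≥ 2263 we need j ≤ 5, so at least 15 − 5 = 10 must reach 125.
Exactly 10 works: 10 values at 165 and 5 at 124 total 2270; lower one of the high values by 7 (still ≥ 125) to hit 2263.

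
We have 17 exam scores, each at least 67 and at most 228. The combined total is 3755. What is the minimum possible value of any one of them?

107

Minimizing one value means maximizing the remaining 16.
The other 16 contribute at most 16 × 228 = 3648, leaving at least 3755 − 3648 = 107.
Since 107 ≥ 67, this is achievable: one at 107 and 16 at 228.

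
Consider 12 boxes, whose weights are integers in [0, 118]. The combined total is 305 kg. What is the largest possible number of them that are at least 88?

3

With k values at 88 or above and the rest at least 0, the sum is at least 0 + 88k.
Since the sum is 305, we need 88k ≤ 305, i.e. k ≤ 3.
k = 3 is achieved by 3 values at 88 and 9 at 0, total 264; add 41 to one value (staying below 88) to reach 305.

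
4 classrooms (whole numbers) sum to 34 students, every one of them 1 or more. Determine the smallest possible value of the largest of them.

9

If every one of the 4 were at most 8, the total would be at most 4 × 8 = 32 < 34.
Taking 2 copies of 8 and 2 copies of 9 gives exactly 34, so 9 is attained.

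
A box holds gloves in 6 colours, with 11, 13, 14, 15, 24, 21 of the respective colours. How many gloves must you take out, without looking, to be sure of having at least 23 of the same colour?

97

In the worst case you take as many as possible of each colour without reaching 23: 11 + 13 + 14 + 15 + 22 + 21 = 96.
The next one must give 23 of some colour, so 96 + 1 = 97.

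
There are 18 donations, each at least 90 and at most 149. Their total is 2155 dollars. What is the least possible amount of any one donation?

90

Minimizing one value means maximizing the remaining 17.
The other 17 can take up 17 × 149 = 2533 ≥ 2155 − 90, so one donation can sit at its floor of 90.
Achievable: one at 90 and the other 17 totalling 2065, which fits since 17 × 90 ≤ 2065 ≤ 17 × 149.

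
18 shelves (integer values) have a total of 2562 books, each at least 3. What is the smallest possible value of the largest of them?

If every one of the 18 were at most 142, the total would be at most 18 × 142 = 2556 < 2562.
Achievable: 6 of them at 143 and 12 at 142 total 2562.

143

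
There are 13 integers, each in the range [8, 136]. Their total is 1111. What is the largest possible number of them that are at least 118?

Suppose k of them are at least 118. Those contribute at least 118 each and the other 13 − k at least 8 each.
So the total is at least 118k + 8(13 − k) = 104 + 110k. This must be ≤ 1111, giving k ≤ 9.
k = 9 is achieved by 9 values at 118 and 4 at 8, total 1094; add 17 to one value (staying below 118) to reach 1111.

9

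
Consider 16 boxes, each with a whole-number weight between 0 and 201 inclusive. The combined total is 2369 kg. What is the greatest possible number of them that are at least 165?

14

If k of the values are ≥ 165, the total is ≥ 165k + 0(16 − k).
Setting 165k + 0(16 − k) ≤ 2369 gives 165k ≤ 2369, so k ≤ 14.
k = 14 is achieved by 14 values at 165 and 2 at 0, total 2310; add 59 to one value (staying below 165) to reach 2369.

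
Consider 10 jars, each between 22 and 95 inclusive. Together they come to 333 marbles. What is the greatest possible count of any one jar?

To make one jar as large as possible, make the other 9 as small as possible.
The other 9 contribute at least 9 × 22 = 198, leaving at most 333 − 198 = 135.
But each jar is capped at 95, so the maximum is 95.
Achievable: one at 95 and the other 9 totalling 238, which fits since 9 × 22 ≤ 238 ≤ 9 × 95.

95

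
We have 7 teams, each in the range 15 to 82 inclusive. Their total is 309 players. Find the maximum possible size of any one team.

To make one team as large as possible, make the other 6 as small as possible.
The other 6 contribute at least 6 × 15 = 90, leaving at most 309 − 90 = 219.
But each team is capped at 82, so the maximum is 82.
Achievable: one at 82 and the other 6 totalling 227, which fits since 6 × 15 ≤ 227 ≤ 6 × 82.

82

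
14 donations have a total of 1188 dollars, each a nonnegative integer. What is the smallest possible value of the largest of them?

85

If every one of the 14 were at most 84, the total would be at most 14 × 84 = 1176 < 1188.
Equality holds with 12 values of 85 and 2 values of 84.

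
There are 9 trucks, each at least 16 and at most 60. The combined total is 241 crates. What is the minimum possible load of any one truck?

16

To make one truck as small as possible, make the other 8 as large as possible.
The other 8 can take up 8 × 60 = 480 ≥ 241 − 16, so one truck can sit at its floor of 16.
Achievable: one at 16 and the other 8 totalling 225, which fits since 8 × 16 ≤ 225 ≤ 8 × 60.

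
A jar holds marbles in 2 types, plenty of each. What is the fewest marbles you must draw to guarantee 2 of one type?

You could draw 1 of every type without reaching 2 of any — 2 in all.
One more forces 2 of some type, so 2 + 1 = 3.

3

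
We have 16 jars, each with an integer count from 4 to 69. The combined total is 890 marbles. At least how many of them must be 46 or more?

Suppose at most 16 − j of them reach 46; then j values are ≤ 45 and the rest ≤ 69.
The total is then ≤ 45·j + 69·(16 − j) = 1104 − 24j. For this to be ≥ 890 we need j ≤ 8, so at least 16 − 8 = 8 must reach 46.
Exactly 8 works: 8 values at 69 and 8 at 45 total 912; lower one of the high values by 22 (still ≥ 46) to hit 890.

8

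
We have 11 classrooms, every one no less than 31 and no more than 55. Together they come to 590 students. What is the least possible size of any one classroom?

Minimizing one value means maximizing the remaining 10.
The other 10 contribute at most 10 × 55 = 550, leaving at least 590 − 550 = 40.
Since 40 ≥ 31, this is achievable: one at 40 and 10 at 55.

40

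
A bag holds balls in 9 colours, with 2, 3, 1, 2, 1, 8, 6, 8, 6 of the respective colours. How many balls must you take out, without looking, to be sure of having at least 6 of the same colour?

In the worst case you take as many as possible of each colour without reaching 6: 2 + 3 + 1 + 2 + 1 + 5 + 5 + 5 + 5 = 29.
The next one must give 6 of some colour, so 29 + 1 = 30.

30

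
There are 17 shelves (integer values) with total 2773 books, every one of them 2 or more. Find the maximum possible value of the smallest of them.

The average is 2773/17 < 164, so some value is ≤ 163.
Taking 15 copies of 163 and 2 copies of 164 gives exactly 2773, so 163 is attained.

163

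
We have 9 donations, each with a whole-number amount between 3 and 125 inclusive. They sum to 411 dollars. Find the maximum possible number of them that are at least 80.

4

If k of the values are ≥ 80, the total is ≥ 80k + 3(9 − k).
Setting 80k + 3(9 − k) ≤ 411 gives 77k ≤ 384, so k ≤ 4.
k = 4 is achieved by 4 values at 80 and 5 at 3, total 335; add 76 to one value (staying below 80) to reach 411.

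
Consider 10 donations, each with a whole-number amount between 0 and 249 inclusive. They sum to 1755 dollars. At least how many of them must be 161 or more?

Suppose at most 10 − j of them reach 161; then j values are ≤ 160 and the rest ≤ 249.
The total is then ≤ 160·j + 249·(10 − j) = 2490 − 89j. For this to be ≥ 1755 we need j ≤ 8, so at least 10 − 8 = 2 must reach 161.
Exactly 2 works: 2 values at 249 and 8 at 160 total 1778; lower one of the high values by 23 (still ≥ 161) to hit 1755.

2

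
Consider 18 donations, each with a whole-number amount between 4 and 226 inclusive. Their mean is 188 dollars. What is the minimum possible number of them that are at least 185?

The total is 18 × 188 = 3384.
Each value short of 185 is at most 184, costing at least 226 − 184 = 42 against the maximum total of 4068.
We can afford to lose at most 4068 − 3384 = 684, so at most ⌊684/42⌋ = 16 fall short, and at least 2 are ≥ 185.
Exactly 2 works: 2 values at 226 and 16 at 184 total 3396; lower one of the high values by 12 (still ≥ 185) to hit 3384.

2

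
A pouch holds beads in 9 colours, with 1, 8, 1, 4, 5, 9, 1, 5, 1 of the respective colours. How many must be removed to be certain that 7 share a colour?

In the worst case you take as many as possible of each colour without reaching 7: 1 + 6 + 1 + 4 + 5 + 6 + 1 + 5 + 1 = 30.
The next one must give 7 of some colour, so 30 + 1 = 31.

31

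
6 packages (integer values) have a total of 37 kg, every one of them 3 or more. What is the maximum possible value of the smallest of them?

6

The average is 37/6 < 7, so some value is ≤ 6.
Equality holds with 5 values of 6 and 1 value of 7.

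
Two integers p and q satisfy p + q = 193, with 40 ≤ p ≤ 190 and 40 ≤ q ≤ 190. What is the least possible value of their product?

For a fixed sum, pq is smallest when p and q are as far apart as possible.
The extreme feasible split is p = 40, q = 153, giving pq = 6120.

6120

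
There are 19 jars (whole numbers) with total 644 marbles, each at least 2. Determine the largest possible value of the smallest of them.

33

The average is 644/19 < 34, so some value is ≤ 33.
Taking 2 copies of 33 and 17 copies of 34 gives exactly 644, so 33 is attained.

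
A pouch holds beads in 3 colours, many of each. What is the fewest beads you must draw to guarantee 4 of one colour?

You could draw 3 of every colour without reaching 4 of any — 9 in all.
One more forces 4 of some colour, so 9 + 1 = 10.

10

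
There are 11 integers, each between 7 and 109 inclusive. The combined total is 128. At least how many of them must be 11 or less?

Each value above 11 is at least 12, contributing at least 12 − 7 = 5 above the floor 7.
The sum exceeds the floor total 77 by 51, so at most ⌊51/5⌋ = 10 exceed 11, and at least 1 are ≤ 11.
Exactly 1 works: 1 value at 7 and 10 at 12 total 127; raise one of the low values by 1 (still ≤ 11) to hit 128.

1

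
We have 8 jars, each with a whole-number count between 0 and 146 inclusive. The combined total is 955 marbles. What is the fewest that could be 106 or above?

3

If only k of them are at least 106, the other 8 − k are at most 105, so the total is at most k·146 + (8 − k)·105.
This must reach 955, so k·146 + (8 − k)·105 ≥ 955, giving k ≥ 3.
Exactly 3 works: 3 values at 146 and 5 at 105 total 963; lower one of the high values by 8 (still ≥ 106) to hit 955.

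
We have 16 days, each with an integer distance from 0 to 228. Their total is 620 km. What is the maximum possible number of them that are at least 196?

With k values at 196 or above and the rest at least 0, the sum is at least 0 + 196k.
Since the sum is 620, we need 196k ≤ 620, i.e. k ≤ 3.
k = 3 is achieved by 3 values at 196 and 13 at 0, total 588; add 32 to one value (staying below 196) to reach 620.

3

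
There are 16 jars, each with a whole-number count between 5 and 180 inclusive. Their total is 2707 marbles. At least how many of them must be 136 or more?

Suppose at most 16 − j of them reach 136; then j values are ≤ 135 and the rest ≤ 180.
The total is then ≤ 135·j + 180·(16 − j) = 2880 − 45j. For this to be ≥ 2707 we need j ≤ 3, so at least 16 − 3 = 13 must reach 136.
Exactly 13 works: 13 values at 180 and 3 at 135 total 2745; lower one of the high values by 38 (still ≥ 136) to hit 2707.

13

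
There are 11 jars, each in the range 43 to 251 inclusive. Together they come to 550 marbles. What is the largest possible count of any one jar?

120

Maximizing one value means minimizing the remaining 10.
The other 10 contribute at least 10 × 43 = 430, leaving at most 550 − 430 = 120.
Since 120 ≤ 251, this is achievable: one at 120 and 10 at 43.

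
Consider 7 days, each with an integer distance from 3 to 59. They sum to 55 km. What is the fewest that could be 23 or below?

6

Each value above 23 is at least 24, contributing at least 24 − 3 = 21 above the floor 3.
The sum exceeds the floor total 21 by 34, so at most ⌊34/21⌋ = 1 exceed 23, and at least 6 are ≤ 23.
Exactly 6 works: 6 values at 3 and 1 at 24 total 42; raise one of the low values by 13 (still ≤ 23) to hit 55.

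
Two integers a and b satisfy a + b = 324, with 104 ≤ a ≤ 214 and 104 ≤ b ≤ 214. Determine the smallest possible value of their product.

Since a + b is fixed, pushing one of them to its bound minimizes the product.
At the endpoint a = 110, b = 324 − 110 = 214, so ab = 110 × 214 = 23540.

23540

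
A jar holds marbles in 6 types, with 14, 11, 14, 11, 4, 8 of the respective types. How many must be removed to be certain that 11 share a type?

In the worst case you take as many as possible of each type without reaching 11: 10 + 10 + 10 + 10 + 4 + 8 = 52.
The next one must give 11 of some type, so 52 + 1 = 53.

53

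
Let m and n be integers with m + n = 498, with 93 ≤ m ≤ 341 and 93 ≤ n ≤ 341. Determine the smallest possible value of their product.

For a fixed sum, mn is smallest when m and n are as far apart as possible.
The extreme feasible split is m = 157, n = 341, giving mn = 53537.

53537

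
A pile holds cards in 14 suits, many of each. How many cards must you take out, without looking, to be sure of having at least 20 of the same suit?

You could draw 19 of every suit without reaching 20 of any — 266 in all.
One more forces 20 of some suit, so 266 + 1 = 267.

267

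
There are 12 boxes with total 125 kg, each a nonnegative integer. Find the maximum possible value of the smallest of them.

If every one of the 12 were at least 11, the total would be at least 12 × 11 = 132 > 125.
Achievable: 7 of them at 10 and 5 at 11 total 125.

10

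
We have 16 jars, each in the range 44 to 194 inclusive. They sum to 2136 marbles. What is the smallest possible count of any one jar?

To make one jar as small as possible, make the other 15 as large as possible.
The other 15 can take up 15 × 194 = 2910 ≥ 2136 − 44, so one jar can sit at its floor of 44.
Achievable: one at 44 and the other 15 totalling 2092, which fits since 15 × 44 ≤ 2092 ≤ 15 × 194.

44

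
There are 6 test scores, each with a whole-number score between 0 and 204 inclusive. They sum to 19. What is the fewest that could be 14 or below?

Each value above 14 is at least 15, contributing at least 15 − 0 = 15 above the floor 0.
The sum exceeds the floor total 0 by 19, so at most ⌊19/15⌋ = 1 exceed 14, and at least 5 are ≤ 14.
Exactly 5 works: 5 values at 0 and 1 at 15 total 15; raise one of the low values by 4 (still ≤ 14) to hit 19.

5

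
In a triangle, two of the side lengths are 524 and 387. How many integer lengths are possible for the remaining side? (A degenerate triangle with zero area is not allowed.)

773

The triangle inequality gives |524 − 387| < c < 524 + 387, i.e. 137 < c < 911.
So c can be any integer from 138 to 910: 773 values.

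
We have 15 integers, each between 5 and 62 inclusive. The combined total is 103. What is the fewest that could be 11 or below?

If only k of them are at most 11, the other 15 − k are at least 12, so the total is at least (15 − k)·12 + k·5.
This is ≤ 103, so (15 − k)·12 + 5k ≤ 103, which gives k ≥ 11.
Exactly 11 works: 11 values at 5 and 4 at 12 total 103.

11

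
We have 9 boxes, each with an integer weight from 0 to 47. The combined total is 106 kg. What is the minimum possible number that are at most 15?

Each value above 15 is at least 16, contributing at least 16 − 0 = 16 above the floor 0.
The sum exceeds the floor total 0 by 106, so at most ⌊106/16⌋ = 6 exceed 15, and at least 3 are ≤ 15.
Exactly 3 works: 3 values at 0 and 6 at 16 total 96; raise one of the low values by 10 (still ≤ 15) to hit 106.

3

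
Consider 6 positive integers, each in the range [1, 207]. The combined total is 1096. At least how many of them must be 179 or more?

Suppose at most 6 − j of them reach 179; then j values are ≤ 178 and the rest ≤ 207.
The total is then ≤ 178·j + 207·(6 − j) = 1242 − 29j. For this to be ≥ 1096 we need j ≤ 5, so at least 6 − 5 = 1 must reach 179.
Exactly 1 works: 1 value at 207 and 5 at 178 total 1097; lower one of the high values by 1 (still ≥ 179) to hit 1096.

1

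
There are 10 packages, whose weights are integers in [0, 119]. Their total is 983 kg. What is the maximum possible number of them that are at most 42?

2

Suppose k of them are at most 42. Those contribute at most 42 each and the rest at most 119 each.
So the total is at most 42k + 119(10 − k) = 1190 − 77k. This must still be ≥ 983, so k ≤ 2.
k = 2 is achieved by 2 values at 42 and 8 at 119, total 1036; lower one of the 119's by 53 (still > 42) to reach 983.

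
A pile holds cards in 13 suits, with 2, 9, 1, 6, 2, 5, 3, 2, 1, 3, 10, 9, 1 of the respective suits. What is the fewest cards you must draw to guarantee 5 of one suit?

36

In the worst case you take as many as possible of each suit without reaching 5: 2 + 4 + 1 + 4 + 2 + 4 + 3 + 2 + 1 + 3 + 4 + 4 + 1 = 35.
The next one must give 5 of some suit, so 35 + 1 = 36.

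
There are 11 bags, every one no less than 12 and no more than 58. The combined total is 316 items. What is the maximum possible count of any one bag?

58

Maximizing one value means minimizing the remaining 10.
The other 10 contribute at least 10 × 12 = 120, leaving at most 316 − 120 = 196.
But each bag is capped at 58, so the maximum is 58.
Achievable: one at 58 and the other 10 totalling 258, which fits since 10 × 12 ≤ 258 ≤ 10 × 58.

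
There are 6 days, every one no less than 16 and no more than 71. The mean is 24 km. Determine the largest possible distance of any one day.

To make one day as large as possible, make the other 5 as small as possible.
The total is 6 × 24 = 144.
The other 5 contribute at least 5 × 16 = 80, leaving at most 144 − 80 = 64.
Since 64 ≤ 71, this is achievable: one at 64 and 5 at 16.

64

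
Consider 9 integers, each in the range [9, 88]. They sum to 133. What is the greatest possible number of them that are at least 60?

With k values at 60 or above and the rest at least 9, the sum is at least 81 + 51k.
Since the sum is 133, we need 51k ≤ 52, i.e. k ≤ 1.
k = 1 is achieved by 1 value at 60 and 8 at 9, total 132; add 1 to one value (staying below 60) to reach 133.

1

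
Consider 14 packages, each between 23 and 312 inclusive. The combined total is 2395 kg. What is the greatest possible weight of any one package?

312

To make one package as large as possible, make the other 13 as small as possible.
The other 13 contribute at least 13 × 23 = 299, leaving at most 2395 − 299 = 2096.
But each package is capped at 312, so the maximum is 312.
Achievable: one at 312 and the other 13 totalling 2083, which fits since 13 × 23 ≤ 2083 ≤ 13 × 312.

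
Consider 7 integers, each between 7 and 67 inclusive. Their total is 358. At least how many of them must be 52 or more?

If only k of them are at least 52, the other 7 − k are at most 51, so the total is at most k·67 + (7 − k)·51.
This must reach 358, so k·67 + (7 − k)·51 ≥ 358, giving k ≥ 1.
Exactly 1 works: 1 value at 67 and 6 at 51 total 373; lower one of the high values by 15 (still ≥ 52) to hit 358.

1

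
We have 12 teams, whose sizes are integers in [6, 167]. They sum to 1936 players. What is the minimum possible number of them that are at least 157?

6

Suppose at most 12 − j of them reach 157; then j values are ≤ 156 and the rest ≤ 167.
The total is then ≤ 156·j + 167·(12 − j) = 2004 − 11j. For this to be ≥ 1936 we need j ≤ 6, so at least 12 − 6 = 6 must reach 157.
Exactly 6 works: 6 values at 167 and 6 at 156 total 1938; lower one of the high values by 2 (still ≥ 157) to hit 1936.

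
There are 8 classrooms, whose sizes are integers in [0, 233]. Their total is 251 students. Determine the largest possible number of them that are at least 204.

With k values at 204 or above and the rest at least 0, the sum is at least 0 + 204k.
Since the sum is 251, we need 204k ≤ 251, i.e. k ≤ 1.
k = 1 is achieved by 1 value at 204 and 7 at 0, total 204; add 47 to one value (staying below 204) to reach 251.

1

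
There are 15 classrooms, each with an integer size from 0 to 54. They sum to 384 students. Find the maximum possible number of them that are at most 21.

12

Each value at 21 or below falls at least 54 − 21 = 33 short of the ceiling 54.
The ceiling total is 15 × 54 = 810, and we need 384, so at most ⌊(810 − 384)/33⌋ = 12 can be that low.
k = 12 is achieved by 12 values at 21 and 3 at 54, total 414; lower one of the 54's by 30 (still > 21) to reach 384.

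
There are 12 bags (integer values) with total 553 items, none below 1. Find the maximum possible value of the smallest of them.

46

The average is 553/12 < 47, so some value is ≤ 46.
Equality holds with 11 values of 46 and 1 value of 47.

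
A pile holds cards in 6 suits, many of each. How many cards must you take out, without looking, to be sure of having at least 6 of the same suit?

31

In the worst case you draw 5 of each of the 6 suits: 6 × 5 = 30.
One more forces 6 of some suit, so 30 + 1 = 31.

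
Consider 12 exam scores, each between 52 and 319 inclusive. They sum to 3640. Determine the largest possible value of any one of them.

To make one score as large as possible, make the other 11 as small as possible.
The other 11 contribute at least 11 × 52 = 572, leaving at most 3640 − 572 = 3068.
But each score is capped at 319, so the maximum is 319.
Achievable: one at 319 and the other 11 totalling 3321, which fits since 11 × 52 ≤ 3321 ≤ 11 × 319.

319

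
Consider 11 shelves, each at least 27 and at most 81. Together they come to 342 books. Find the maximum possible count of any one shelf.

72

To make one shelf as large as possible, make the other 10 as small as possible.
The other 10 contribute at least 10 × 27 = 270, leaving at most 342 − 270 = 72.
Since 72 ≤ 81, this is achievable: one at 72 and 10 at 27.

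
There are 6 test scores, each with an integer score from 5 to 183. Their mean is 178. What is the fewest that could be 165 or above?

The total is 6 × 178 = 1068.
Suppose at most 6 − j of them reach 165; then j values are ≤ 164 and the rest ≤ 183.
The total is then ≤ 164·j + 183·(6 − j) = 1098 − 19j. For this to be ≥ 1068 we need j ≤ 1, so at least 6 − 1 = 5 must reach 165.
Exactly 5 works: 5 values at 183 and 1 at 164 total 1079; lower one of the high values by 11 (still ≥ 165) to hit 1068.

5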